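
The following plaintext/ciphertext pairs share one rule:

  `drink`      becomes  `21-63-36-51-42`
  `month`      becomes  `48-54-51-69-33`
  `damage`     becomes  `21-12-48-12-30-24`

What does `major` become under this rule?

48-12-39-54-63

d(#4)→21 and r(#18)→63: differences scale by 3, so n = 3·pos + 9. Each letter becomes 3×(its alphabet position, a=1..z=26) + 9.
On major: m=13→48, a=1→12, j=10→39, o=15→54, r=18→63.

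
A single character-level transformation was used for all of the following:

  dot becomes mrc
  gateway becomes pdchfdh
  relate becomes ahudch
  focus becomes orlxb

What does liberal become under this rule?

ulkhadu

The shift depends on letter class: consonant d→m is +9, but vowel o→r is +3. Two shifts are in play — +3 for a/e/i/o/u, +9 for every other letter.
For liberal: l(cons)+9=u, i(vowel)+3=l, b(cons)+9=k, e(vowel)+3=h, r(cons)+9=a, a(vowel)+3=d, l(cons)+9=u.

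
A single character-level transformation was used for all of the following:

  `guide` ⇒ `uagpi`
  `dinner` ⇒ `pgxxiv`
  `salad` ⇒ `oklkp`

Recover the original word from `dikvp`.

beard

Treating letters as 0–25, the rule is x ↦ 19x + 10 (mod 26).
Decoding dikvp: d(3)→11·(3−10)≡1=b; i(8)→11·(8−10)≡4=e; k(10)→11·(10−10)≡0=a; v(21)→11·(21−10)≡17=r; p(15)→11·(15−10)≡3=d (all mod 26).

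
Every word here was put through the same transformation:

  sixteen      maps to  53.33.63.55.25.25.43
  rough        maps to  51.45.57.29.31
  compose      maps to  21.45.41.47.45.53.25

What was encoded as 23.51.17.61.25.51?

drawer

s(#19)→53 and i(#9)→33: differences scale by 2, so n = 2·pos + 15. With a=1..z=26, the number is 2·pos + 15.
Undoing it on 23.51.17.61.25.51: 23→(23−15)÷2=4=d, 51→(51−15)÷2=18=r, 17→(17−15)÷2=1=a, 61→(61−15)÷2=23=w, 25→(25−15)÷2=5=e, 51→(51−15)÷2=18=r.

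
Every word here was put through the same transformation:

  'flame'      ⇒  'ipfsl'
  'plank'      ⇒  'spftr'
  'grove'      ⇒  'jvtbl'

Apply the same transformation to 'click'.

fpnir

In flame: f→i is +3, l→p is +4, a→f is +5, m→s is +6 — the shift increases by 1 each position. Each letter shifts forward by (position + 3), i.e. 3, 4, 5, … — the shift grows by one for each successive letter.
Applying it to click: c+3=f, l+4=p, i+5=n, c+6=i, k+7=r.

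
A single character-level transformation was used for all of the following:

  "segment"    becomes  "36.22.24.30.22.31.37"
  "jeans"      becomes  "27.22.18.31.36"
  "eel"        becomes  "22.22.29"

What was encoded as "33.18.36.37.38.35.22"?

The number is (letter's place in the alphabet, a=1) + 17.
Undoing it on 33.18.36.37.38.35.22: 33→(33−17)÷1=16=p, 18→(18−17)÷1=1=a, 36→(36−17)÷1=19=s, 37→(37−17)÷1=20=t, 38→(38−17)÷1=21=u, 35→(35−17)÷1=18=r, 22→(22−17)÷1=5=e.

pasture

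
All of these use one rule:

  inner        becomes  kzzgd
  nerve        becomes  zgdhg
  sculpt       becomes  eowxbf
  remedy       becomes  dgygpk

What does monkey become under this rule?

yqzwgk

The shift depends on letter class: consonant n→z is +12, but vowel i→k is +2. The rule splits by letter class: vowels +2, consonants +12.
On monkey: m(cons)+12=y, o(vowel)+2=q, n(cons)+12=z, k(cons)+12=w, e(vowel)+2=g, y(cons)+12=k.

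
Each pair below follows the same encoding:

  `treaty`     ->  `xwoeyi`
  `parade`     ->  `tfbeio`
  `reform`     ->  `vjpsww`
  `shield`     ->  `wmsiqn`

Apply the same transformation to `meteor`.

qjditb

Shifts by position in treaty: pos 0: t→x (+4), pos 1: r→w (+5), pos 2: e→o (+10), pos 3: a→e (+4), pos 4: t→y (+5), pos 5: y→i (+10) — repeating every 3. It's a Vigenère-style cipher with numeric key [4,5,10]: position i shifts by key[i mod 3].
Applying it to meteor: m+4=q, e+5=j, t+10=d, e+4=i, o+5=t, r+10=b.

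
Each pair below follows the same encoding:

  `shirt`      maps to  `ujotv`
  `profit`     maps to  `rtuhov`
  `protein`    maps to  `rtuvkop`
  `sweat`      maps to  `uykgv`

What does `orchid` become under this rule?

The shift depends on letter class: consonant s→u is +2, but vowel i→o is +6. Two shifts are in play — +6 for a/e/i/o/u, +2 for every other letter.
Applying it to orchid: o(vowel)+6=u, r(cons)+2=t, c(cons)+2=e, h(cons)+2=j, i(vowel)+6=o, d(cons)+2=f.

utejof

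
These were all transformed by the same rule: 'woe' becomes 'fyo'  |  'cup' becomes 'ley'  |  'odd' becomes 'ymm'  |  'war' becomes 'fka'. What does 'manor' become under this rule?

vkwya

The shift depends on letter class: consonant w→f is +9, but vowel o→y is +10. The rule splits by letter class: vowels +10, consonants +9.
On manor: m(cons)+9=v, a(vowel)+10=k, n(cons)+9=w, o(vowel)+10=y, r(cons)+9=a.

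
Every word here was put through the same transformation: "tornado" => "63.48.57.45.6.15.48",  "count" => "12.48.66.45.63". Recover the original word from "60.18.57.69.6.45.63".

servant

t(#20)→63 and o(#15)→48: differences scale by 3, so n = 3·pos + 3. The formula is n = 3×(alphabet index, a=1) + 3.
Undoing it on 60.18.57.69.6.45.63: 60→(60−3)÷3=19=s, 18→(18−3)÷3=5=e, 57→(57−3)÷3=18=r, 69→(69−3)÷3=22=v, 6→(6−3)÷3=1=a, 45→(45−3)÷3=14=n, 63→(63−3)÷3=20=t.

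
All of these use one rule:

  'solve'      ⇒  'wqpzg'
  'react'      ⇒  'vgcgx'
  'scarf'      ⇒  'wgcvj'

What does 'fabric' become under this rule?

The shift depends on letter class: consonant s→w is +4, but vowel o→q is +2. Vowels shift forward by 2 and consonants shift forward by 4.
For fabric: f(cons)+4=j, a(vowel)+2=c, b(cons)+4=f, r(cons)+4=v, i(vowel)+2=k, c(cons)+4=g.

jcfvkg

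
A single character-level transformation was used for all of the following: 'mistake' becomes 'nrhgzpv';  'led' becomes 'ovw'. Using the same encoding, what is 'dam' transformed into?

Each letter is replaced by its mirror in the alphabet: a↔z, b↔y, c↔x, and so on (the Atbash cipher).
Applying it to dam: d↔w, a↔z, m↔n.

wzn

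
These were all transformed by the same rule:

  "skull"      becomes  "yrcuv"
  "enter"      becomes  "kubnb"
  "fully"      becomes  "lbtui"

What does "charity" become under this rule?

In skull: s→y is +6, k→r is +7, u→c is +8, l→u is +9 — the shift increases by 1 each position. Letter i (0-indexed) is shifted by i+6, so successive shifts are 6, 7, 8, ….
Applying it to charity: c+6=i, h+7=o, a+8=i, r+9=a, i+10=s, t+11=e, y+12=k.

ioiasek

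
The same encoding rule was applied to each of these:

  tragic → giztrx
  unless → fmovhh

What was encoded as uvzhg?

feast

This is the alphabet-reversal cipher (Atbash): a becomes z, b becomes y, etc.
Undoing it on uvzhg: u↔f, v↔e, z↔a, h↔s, g↔t.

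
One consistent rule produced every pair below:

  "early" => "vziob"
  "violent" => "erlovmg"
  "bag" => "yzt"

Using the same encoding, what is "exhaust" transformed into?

vcszfhg

Each pair mirrors across the alphabet (e↔v, a↔z, r↔i): positions sum to 25. Each letter is replaced by its mirror in the alphabet: a↔z, b↔y, c↔x, and so on (the Atbash cipher).
On exhaust: e↔v, x↔c, h↔s, a↔z, u↔f, s↔h, t↔g.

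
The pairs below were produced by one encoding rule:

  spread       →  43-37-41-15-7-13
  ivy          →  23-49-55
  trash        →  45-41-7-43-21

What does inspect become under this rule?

s(#19)→43 and p(#16)→37: differences scale by 2, so n = 2·pos + 5. With a=1..z=26, the number is 2·pos + 5.
On inspect: i=9→23, n=14→33, s=19→43, p=16→37, e=5→15, c=3→11, t=20→45.

23-33-43-37-15-11-45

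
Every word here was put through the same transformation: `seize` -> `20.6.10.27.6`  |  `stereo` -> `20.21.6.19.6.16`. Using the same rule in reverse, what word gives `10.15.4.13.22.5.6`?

s is letter #19 and maps to 20: an offset of 1. Each letter is replaced by its alphabet position (a=1..z=26) + 1.
Decoding 10.15.4.13.22.5.6: 10→(10−1)÷1=9=i, 15→(15−1)÷1=14=n, 4→(4−1)÷1=3=c, 13→(13−1)÷1=12=l, 22→(22−1)÷1=21=u, 5→(5−1)÷1=4=d, 6→(6−1)÷1=5=e.

include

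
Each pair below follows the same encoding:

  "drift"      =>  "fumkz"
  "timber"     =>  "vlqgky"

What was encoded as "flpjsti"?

dilemma

In drift: d→f is +2, r→u is +3, i→m is +4, f→k is +5 — the shift increases by 1 each position. Each letter shifts forward by (position + 2), i.e. 2, 3, 4, … — the shift grows by one for each successive letter.
Undoing it on flpjsti: f−2=d, l−3=i, p−4=l, j−5=e, s−6=m, t−7=m, i−8=a.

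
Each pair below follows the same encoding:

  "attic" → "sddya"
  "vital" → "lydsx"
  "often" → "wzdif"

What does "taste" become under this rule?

Treating letters as 0–25, the rule is x ↦ 17x + 18 (mod 26).
On taste: t(19)→17·19+18≡3=d; a(0)→17·0+18≡18=s; s(18)→17·18+18≡12=m; t(19)→17·19+18≡3=d; e(4)→17·4+18≡8=i (all mod 26).

dsmdi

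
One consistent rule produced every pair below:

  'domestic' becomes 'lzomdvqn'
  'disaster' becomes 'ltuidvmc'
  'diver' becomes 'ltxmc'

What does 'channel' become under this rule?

kscvygt

Shifts by position in domestic: pos 0: d→l (+8), pos 1: o→z (+11), pos 2: m→o (+2), pos 3: e→m (+8), pos 4: s→d (+11), pos 5: t→v (+2) — repeating every 3. A repeating key of period 3 is used — shifts +8, +11, +2 over and over.
Applying it to channel: c+8=k, h+11=s, a+2=c, n+8=v, n+11=y, e+2=g, l+8=t.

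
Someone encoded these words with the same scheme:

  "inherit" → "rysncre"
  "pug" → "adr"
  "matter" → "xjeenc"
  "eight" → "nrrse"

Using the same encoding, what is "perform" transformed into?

ancqxcx

Two shifts are in play — +9 for a/e/i/o/u, +11 for every other letter.
On perform: p(cons)+11=a, e(vowel)+9=n, r(cons)+11=c, f(cons)+11=q, o(vowel)+9=x, r(cons)+11=c, m(cons)+11=x.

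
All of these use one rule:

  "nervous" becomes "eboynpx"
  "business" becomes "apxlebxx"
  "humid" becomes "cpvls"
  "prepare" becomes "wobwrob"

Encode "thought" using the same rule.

gcnptcg

n(13)→e(4) and e(4)→b(1) fit y≡9x+17 (mod 26); the inverse of 9 mod 26 is 3. This is an affine cipher: with a=0,…,z=25, each position x becomes (9x+17) mod 26.
On thought: t(19)→9·19+17≡6=g; h(7)→9·7+17≡2=c; o(14)→9·14+17≡13=n; u(20)→9·20+17≡15=p; g(6)→9·6+17≡19=t; h(7)→9·7+17≡2=c; t(19)→9·19+17≡6=g (all mod 26).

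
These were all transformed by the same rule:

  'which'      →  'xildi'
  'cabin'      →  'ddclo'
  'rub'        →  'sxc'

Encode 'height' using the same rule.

The shift depends on letter class: consonant w→x is +1, but vowel i→l is +3. Vowels shift forward by 3 and consonants shift forward by 1.
Applying it to height: h(cons)+1=i, e(vowel)+3=h, i(vowel)+3=l, g(cons)+1=h, h(cons)+1=i, t(cons)+1=u.

ihlhiu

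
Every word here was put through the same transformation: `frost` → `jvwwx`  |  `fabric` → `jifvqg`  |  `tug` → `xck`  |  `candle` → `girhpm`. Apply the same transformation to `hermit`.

The shift depends on letter class: consonant f→j is +4, but vowel o→w is +8. The rule splits by letter class: vowels +8, consonants +4.
Applying it to hermit: h(cons)+4=l, e(vowel)+8=m, r(cons)+4=v, m(cons)+4=q, i(vowel)+8=q, t(cons)+4=x.

lmvqqx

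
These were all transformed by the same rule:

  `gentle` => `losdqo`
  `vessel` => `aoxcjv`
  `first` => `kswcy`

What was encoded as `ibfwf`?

drama

Shifts by position in gentle: pos 0: g→l (+5), pos 1: e→o (+10), pos 2: n→s (+5), pos 3: t→d (+10) — repeating every 2. It's a Vigenère-style cipher with numeric key [5,10]: position i shifts by key[i mod 2].
Undoing it on ibfwf: i−5=d, b−10=r, f−5=a, w−10=m, f−5=a.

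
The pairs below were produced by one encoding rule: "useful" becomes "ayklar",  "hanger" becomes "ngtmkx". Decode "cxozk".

write

Compare letters: u→a is +6, s→y is +6, e→k is +6 — a constant shift. It's a constant shift of +6 (ROT6).
Undoing it on cxozk: c−6=w, x−6=r, o−6=i, z−6=t, k−6=e.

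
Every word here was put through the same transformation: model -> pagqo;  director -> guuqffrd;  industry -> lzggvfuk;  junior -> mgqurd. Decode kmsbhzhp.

happened

Shifts by position in model: pos 0: m→p (+3), pos 1: o→a (+12), pos 2: d→g (+3), pos 3: e→q (+12) — repeating every 2. A repeating key of period 2 is used — shifts +3, +12 over and over.
Decoding kmsbhzhp: k−3=h, m−12=a, s−3=p, b−12=p, h−3=e, z−12=n, h−3=e, p−12=d.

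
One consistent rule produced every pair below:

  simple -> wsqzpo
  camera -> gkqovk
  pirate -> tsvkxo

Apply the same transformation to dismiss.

Shifts by position in simple: pos 0: s→w (+4), pos 1: i→s (+10), pos 2: m→q (+4), pos 3: p→z (+10) — repeating every 2. It's a Vigenère-style cipher with numeric key [4,10]: position i shifts by key[i mod 2].
For dismiss: d+4=h, i+10=s, s+4=w, m+10=w, i+4=m, s+10=c, s+4=w.

hswwmcw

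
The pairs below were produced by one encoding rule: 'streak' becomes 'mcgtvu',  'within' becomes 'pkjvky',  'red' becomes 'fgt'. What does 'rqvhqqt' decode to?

rooftop

The output letters match the input read backwards, each shifted +2: streak reversed is kaerts. Two steps: reverse the string, then apply a Caesar shift of +2.
Reversing it on rqvhqqt: shift back: r−2=p, q−2=o, v−2=t, h−2=f, q−2=o, q−2=o, t−2=r → potfoor; then reverse → rooftop.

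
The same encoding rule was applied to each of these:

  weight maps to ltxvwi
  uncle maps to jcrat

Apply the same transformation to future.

ujijgt

Every letter moves 15 places later in the alphabet, wrapping around z→a.
Applying it to future: f+15=u, u+15=j, t+15=i, u+15=j, r+15=g, e+15=t.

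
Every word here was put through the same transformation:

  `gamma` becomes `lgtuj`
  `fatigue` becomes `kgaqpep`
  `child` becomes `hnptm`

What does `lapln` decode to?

guide

Each letter shifts forward by (position + 5), i.e. 5, 6, 7, … — the shift grows by one for each successive letter.
Reversing it on lapln: l−5=g, a−6=u, p−7=i, l−8=d, n−9=e.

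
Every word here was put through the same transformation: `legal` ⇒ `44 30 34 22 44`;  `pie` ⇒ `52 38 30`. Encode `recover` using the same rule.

56 30 26 50 64 30 56

l(#12)→44 and e(#5)→30: differences scale by 2, so n = 2·pos + 20. The formula is n = 2×(alphabet index, a=1) + 20.
For recover: r=18→56, e=5→30, c=3→26, o=15→50, v=22→64, e=5→30, r=18→56.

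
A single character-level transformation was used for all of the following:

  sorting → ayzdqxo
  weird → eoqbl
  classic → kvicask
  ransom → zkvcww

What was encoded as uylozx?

Shifts by position in sorting: pos 0: s→a (+8), pos 1: o→y (+10), pos 2: r→z (+8), pos 3: t→d (+10) — repeating every 2. It's a Vigenère-style cipher with numeric key [8,10]: position i shifts by key[i mod 2].
Reversing it on uylozx: u−8=m, y−10=o, l−8=d, o−10=e, z−8=r, x−10=n.

modern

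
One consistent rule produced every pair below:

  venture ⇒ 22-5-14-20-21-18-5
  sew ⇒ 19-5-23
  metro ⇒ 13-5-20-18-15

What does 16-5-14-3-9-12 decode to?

Each letter is replaced by its alphabet position (a=1, b=2, …, z=26).
Undoing it on 16-5-14-3-9-12: 16=p, 5=e, 14=n, 3=c, 9=i, 12=l.

pencil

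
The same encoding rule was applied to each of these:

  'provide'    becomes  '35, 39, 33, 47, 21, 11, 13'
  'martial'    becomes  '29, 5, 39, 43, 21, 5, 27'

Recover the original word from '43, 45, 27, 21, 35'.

tulip

p(#16)→35 and r(#18)→39: differences scale by 2, so n = 2·pos + 3. The formula is n = 2×(alphabet index, a=1) + 3.
Decoding 43, 45, 27, 21, 35: 43→(43−3)÷2=20=t, 45→(45−3)÷2=21=u, 27→(27−3)÷2=12=l, 21→(21−3)÷2=9=i, 35→(35−3)÷2=16=p.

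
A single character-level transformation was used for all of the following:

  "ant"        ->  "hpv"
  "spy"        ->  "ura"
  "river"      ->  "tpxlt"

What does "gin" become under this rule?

Vowels shift forward by 7 and consonants shift forward by 2.
For gin: g(cons)+2=i, i(vowel)+7=p, n(cons)+2=p.

ipp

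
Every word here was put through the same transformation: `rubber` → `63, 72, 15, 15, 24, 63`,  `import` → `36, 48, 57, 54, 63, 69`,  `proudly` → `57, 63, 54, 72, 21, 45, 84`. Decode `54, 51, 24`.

r(#18)→63 and u(#21)→72: differences scale by 3, so n = 3·pos + 9. Each letter becomes 3×(its alphabet position, a=1..z=26) + 9.
Decoding 54, 51, 24: 54→(54−9)÷3=15=o, 51→(51−9)÷3=14=n, 24→(24−9)÷3=5=e.

one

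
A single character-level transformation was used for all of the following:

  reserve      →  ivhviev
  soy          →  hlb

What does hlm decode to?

son

Each pair mirrors across the alphabet (r↔i, e↔v, s↔h): positions sum to 25. Each letter is replaced by its mirror in the alphabet: a↔z, b↔y, c↔x, and so on (the Atbash cipher).
Decoding hlm: h↔s, l↔o, m↔n.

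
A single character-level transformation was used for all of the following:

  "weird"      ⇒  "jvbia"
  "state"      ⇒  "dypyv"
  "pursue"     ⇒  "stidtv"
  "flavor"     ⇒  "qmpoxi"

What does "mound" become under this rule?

hxtca

This is an affine cipher: with a=0,…,z=25, each position x becomes (21x+15) mod 26.
For mound: m(12)→21·12+15≡7=h; o(14)→21·14+15≡23=x; u(20)→21·20+15≡19=t; n(13)→21·13+15≡2=c; d(3)→21·3+15≡0=a (all mod 26).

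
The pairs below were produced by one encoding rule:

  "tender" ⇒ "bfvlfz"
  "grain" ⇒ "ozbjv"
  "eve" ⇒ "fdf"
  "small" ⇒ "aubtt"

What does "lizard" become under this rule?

Vowels shift forward by 1 and consonants shift forward by 8.
Applying it to lizard: l(cons)+8=t, i(vowel)+1=j, z(cons)+8=h, a(vowel)+1=b, r(cons)+8=z, d(cons)+8=l.

tjhbzl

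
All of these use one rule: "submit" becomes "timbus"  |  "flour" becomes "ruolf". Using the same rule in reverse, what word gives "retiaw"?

waiter

The output letters match the input read backwards: submit reversed is timbus. It's just the letters in reverse order.
Reversing it on retiaw: then reverse → waiter.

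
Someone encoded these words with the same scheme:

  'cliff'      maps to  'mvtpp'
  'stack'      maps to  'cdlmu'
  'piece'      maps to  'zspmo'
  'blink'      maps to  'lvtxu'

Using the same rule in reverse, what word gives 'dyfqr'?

A repeating key of period 3 is used — shifts +10, +10, +11 over and over.
Undoing it on dyfqr: d−10=t, y−10=o, f−11=u, q−10=g, r−10=h.

tough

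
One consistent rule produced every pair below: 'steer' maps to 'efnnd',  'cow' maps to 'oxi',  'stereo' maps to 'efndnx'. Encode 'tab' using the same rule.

fjn

Two shifts are in play — +9 for a/e/i/o/u, +12 for every other letter.
Applying it to tab: t(cons)+12=f, a(vowel)+9=j, b(cons)+12=n.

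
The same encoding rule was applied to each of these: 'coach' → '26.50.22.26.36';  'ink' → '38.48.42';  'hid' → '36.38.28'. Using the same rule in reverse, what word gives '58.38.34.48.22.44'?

signal

c(#3)→26 and o(#15)→50: differences scale by 2, so n = 2·pos + 20. The formula is n = 2×(alphabet index, a=1) + 20.
Undoing it on 58.38.34.48.22.44: 58→(58−20)÷2=19=s, 38→(38−20)÷2=9=i, 34→(34−20)÷2=7=g, 48→(48−20)÷2=14=n, 22→(22−20)÷2=1=a, 44→(44−20)÷2=12=l.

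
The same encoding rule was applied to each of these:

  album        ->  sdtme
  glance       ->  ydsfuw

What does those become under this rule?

lzgkw

Compare letters: a→s is +18, l→d is +18, b→t is +18 — a constant shift. Each letter is shifted forward by 18 in the alphabet (a Caesar shift of +18).
Applying it to those: t+18=l, h+18=z, o+18=g, s+18=k, e+18=w.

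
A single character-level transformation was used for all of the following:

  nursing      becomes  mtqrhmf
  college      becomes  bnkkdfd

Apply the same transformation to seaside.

Compare letters: n→m is +25, u→t is +25, r→q is +25 — a constant shift. Every letter moves 25 places later in the alphabet, wrapping around z→a.
Applying it to seaside: s+25=r, e+25=d, a+25=z, s+25=r, i+25=h, d+25=c, e+25=d.

rdzrhcd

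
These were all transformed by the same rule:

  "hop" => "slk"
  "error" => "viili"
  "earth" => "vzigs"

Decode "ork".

lip

Each pair mirrors across the alphabet (h↔s, o↔l, p↔k): positions sum to 25. Each letter is replaced by its mirror in the alphabet: a↔z, b↔y, c↔x, and so on (the Atbash cipher).
Reversing it on ork: o↔l, r↔i, k↔p.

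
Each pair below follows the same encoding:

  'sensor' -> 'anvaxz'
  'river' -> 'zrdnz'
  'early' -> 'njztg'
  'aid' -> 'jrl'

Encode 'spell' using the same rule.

axntt

The shift depends on letter class: consonant s→a is +8, but vowel e→n is +9. Two shifts are in play — +9 for a/e/i/o/u, +8 for every other letter.
For spell: s(cons)+8=a, p(cons)+8=x, e(vowel)+9=n, l(cons)+8=t, l(cons)+8=t.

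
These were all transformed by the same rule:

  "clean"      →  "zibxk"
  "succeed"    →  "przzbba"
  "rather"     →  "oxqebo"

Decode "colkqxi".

frontal

Compare letters: c→z is +23, l→i is +23, e→b is +23 — a constant shift. This is a Caesar cipher with shift 23.
Decoding colkqxi: c−23=f, o−23=r, l−23=o, k−23=n, q−23=t, x−23=a, i−23=l.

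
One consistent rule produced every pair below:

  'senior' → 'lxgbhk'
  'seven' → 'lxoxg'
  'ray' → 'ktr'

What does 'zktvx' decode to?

Compare letters: s→l is +19, e→x is +19, n→g is +19 — a constant shift. It's a constant shift of +19 (ROT19).
Undoing it on zktvx: z−19=g, k−19=r, t−19=a, v−19=c, x−19=e.

grace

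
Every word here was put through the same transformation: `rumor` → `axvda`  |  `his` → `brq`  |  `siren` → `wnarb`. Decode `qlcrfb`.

The output letters match the input read backwards, each shifted +9: rumor reversed is romur. Read the word backwards and shift each letter +9.
Reversing it on qlcrfb: shift back: q−9=h, l−9=c, c−9=t, r−9=i, f−9=w, b−9=s → hctiws; then reverse → switch.

switch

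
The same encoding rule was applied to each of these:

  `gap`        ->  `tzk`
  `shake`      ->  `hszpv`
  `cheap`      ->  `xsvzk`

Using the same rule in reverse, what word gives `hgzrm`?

stain

Each pair mirrors across the alphabet (g↔t, a↔z, p↔k): positions sum to 25. Letters are reflected about the middle of the alphabet (position → 25−position): Atbash.
Reversing it on hgzrm: h↔s, g↔t, z↔a, r↔i, m↔n.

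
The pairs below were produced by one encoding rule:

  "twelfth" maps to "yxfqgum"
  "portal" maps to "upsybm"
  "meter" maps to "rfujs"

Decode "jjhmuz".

It's a Vigenère-style cipher with numeric key [5,1,1]: position i shifts by key[i mod 3].
Reversing it on jjhmuz: j−5=e, j−1=i, h−1=g, m−5=h, u−1=t, z−1=y.

eighty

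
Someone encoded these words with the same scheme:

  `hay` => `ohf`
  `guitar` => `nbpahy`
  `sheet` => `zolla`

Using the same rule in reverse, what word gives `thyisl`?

marble

Compare letters: h→o is +7, a→h is +7, y→f is +7 — a constant shift. This is a Caesar cipher with shift 7.
Undoing it on thyisl: t−7=m, h−7=a, y−7=r, i−7=b, s−7=l, l−7=e.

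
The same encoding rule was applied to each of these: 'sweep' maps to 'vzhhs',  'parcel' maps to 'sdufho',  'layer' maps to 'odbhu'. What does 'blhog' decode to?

It's a constant shift of +3 (ROT3).
Reversing it on blhog: b−3=y, l−3=i, h−3=e, o−3=l, g−3=d.

yield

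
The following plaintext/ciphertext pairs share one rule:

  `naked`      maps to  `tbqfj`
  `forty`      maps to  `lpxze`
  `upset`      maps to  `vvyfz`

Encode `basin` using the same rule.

hbyjt

Two shifts are in play — +1 for a/e/i/o/u, +6 for every other letter.
On basin: b(cons)+6=h, a(vowel)+1=b, s(cons)+6=y, i(vowel)+1=j, n(cons)+6=t.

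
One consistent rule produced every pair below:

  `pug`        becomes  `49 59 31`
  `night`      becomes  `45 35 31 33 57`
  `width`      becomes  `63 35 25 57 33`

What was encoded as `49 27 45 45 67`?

penny

p(#16)→49 and u(#21)→59: differences scale by 2, so n = 2·pos + 17. The formula is n = 2×(alphabet index, a=1) + 17.
Decoding 49 27 45 45 67: 49→(49−17)÷2=16=p, 27→(27−17)÷2=5=e, 45→(45−17)÷2=14=n, 45→(45−17)÷2=14=n, 67→(67−17)÷2=25=y.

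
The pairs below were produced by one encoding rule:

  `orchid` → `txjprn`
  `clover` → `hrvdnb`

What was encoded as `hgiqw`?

cabin

The shift increases by 1 at each position, starting from +5: 5, 6, 7, ….
Undoing it on hgiqw: h−5=c, g−6=a, i−7=b, q−8=i, w−9=n.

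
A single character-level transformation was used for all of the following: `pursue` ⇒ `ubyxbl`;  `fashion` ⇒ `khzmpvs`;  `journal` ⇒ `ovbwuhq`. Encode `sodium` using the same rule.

Shifts by position in pursue: pos 0: p→u (+5), pos 1: u→b (+7), pos 2: r→y (+7), pos 3: s→x (+5), pos 4: u→b (+7), pos 5: e→l (+7) — repeating every 3. The shifts repeat in a cycle of length 3: positions 0,1,… shift by +5, +7, +7, then the pattern repeats.
On sodium: s+5=x, o+7=v, d+7=k, i+5=n, u+7=b, m+7=t.

xvknbt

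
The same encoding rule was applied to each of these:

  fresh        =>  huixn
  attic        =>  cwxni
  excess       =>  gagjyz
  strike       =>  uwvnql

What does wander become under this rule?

In fresh: f→h is +2, r→u is +3, e→i is +4, s→x is +5 — the shift increases by 1 each position. Letter i (0-indexed) is shifted by i+2, so successive shifts are 2, 3, 4, ….
Applying it to wander: w+2=y, a+3=d, n+4=r, d+5=i, e+6=k, r+7=y.

ydriky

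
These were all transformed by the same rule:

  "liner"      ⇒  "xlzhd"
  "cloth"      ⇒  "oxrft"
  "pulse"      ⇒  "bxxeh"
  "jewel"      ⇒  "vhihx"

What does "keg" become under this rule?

whs

Vowels shift forward by 3 and consonants shift forward by 12.
For keg: k(cons)+12=w, e(vowel)+3=h, g(cons)+12=s.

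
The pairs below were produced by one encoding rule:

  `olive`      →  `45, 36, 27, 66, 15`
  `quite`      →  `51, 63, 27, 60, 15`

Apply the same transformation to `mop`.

39, 45, 48

o(#15)→45 and l(#12)→36: differences scale by 3, so n = 3·pos + 0. The formula is n = 3×(alphabet index, a=1).
On mop: m=13→39, o=15→45, p=16→48.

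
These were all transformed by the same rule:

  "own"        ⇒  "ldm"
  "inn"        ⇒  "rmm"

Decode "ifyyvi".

Each pair mirrors across the alphabet (o↔l, w↔d, n↔m): positions sum to 25. This is the alphabet-reversal cipher (Atbash): a becomes z, b becomes y, etc.
Undoing it on ifyyvi: i↔r, f↔u, y↔b, y↔b, v↔e, i↔r.

rubber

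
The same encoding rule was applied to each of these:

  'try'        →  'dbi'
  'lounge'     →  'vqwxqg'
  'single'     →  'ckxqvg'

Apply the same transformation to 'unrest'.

wxbgcd

The shift depends on letter class: consonant t→d is +10, but vowel o→q is +2. The rule splits by letter class: vowels +2, consonants +10.
On unrest: u(vowel)+2=w, n(cons)+10=x, r(cons)+10=b, e(vowel)+2=g, s(cons)+10=c, t(cons)+10=d.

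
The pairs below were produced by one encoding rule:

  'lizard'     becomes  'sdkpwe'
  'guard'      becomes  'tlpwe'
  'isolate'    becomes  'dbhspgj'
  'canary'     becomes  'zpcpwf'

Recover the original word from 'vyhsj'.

l(11)→s(18) and i(8)→d(3) fit y≡5x+15 (mod 26); the inverse of 5 mod 26 is 21. This is an affine cipher: with a=0,…,z=25, each position x becomes (5x+15) mod 26.
Reversing it on vyhsj: v(21)→21·(21−15)≡22=w; y(24)→21·(24−15)≡7=h; h(7)→21·(7−15)≡14=o; s(18)→21·(18−15)≡11=l; j(9)→21·(9−15)≡4=e (all mod 26).

whole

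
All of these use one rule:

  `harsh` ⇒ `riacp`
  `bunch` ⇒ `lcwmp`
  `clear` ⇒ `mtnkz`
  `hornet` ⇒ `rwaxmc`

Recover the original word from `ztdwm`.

plume

Shifts by position in harsh: pos 0: h→r (+10), pos 1: a→i (+8), pos 2: r→a (+9), pos 3: s→c (+10), pos 4: h→p (+8) — repeating every 3. A repeating key of period 3 is used — shifts +10, +8, +9 over and over.
Reversing it on ztdwm: z−10=p, t−8=l, d−9=u, w−10=m, m−8=e.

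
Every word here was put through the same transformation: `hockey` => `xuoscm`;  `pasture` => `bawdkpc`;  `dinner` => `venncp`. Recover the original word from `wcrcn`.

seven

h(7)→x(23) and o(14)→u(20) fit y≡7x+0 (mod 26); the inverse of 7 mod 26 is 15. Treating letters as 0–25, the rule is x ↦ 7x + 0 (mod 26).
Reversing it on wcrcn: w(22)→15·(22−0)≡18=s; c(2)→15·(2−0)≡4=e; r(17)→15·(17−0)≡21=v; c(2)→15·(2−0)≡4=e; n(13)→15·(13−0)≡13=n (all mod 26).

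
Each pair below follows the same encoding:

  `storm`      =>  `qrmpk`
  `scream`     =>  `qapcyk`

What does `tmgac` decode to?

voice

Each letter is shifted forward by 24 in the alphabet (a Caesar shift of +24).
Decoding tmgac: t−24=v, m−24=o, g−24=i, a−24=c, c−24=e.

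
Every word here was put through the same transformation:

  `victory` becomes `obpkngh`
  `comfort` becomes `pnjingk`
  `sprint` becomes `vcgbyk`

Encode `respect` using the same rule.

gtvctpk

v(21)→o(14) and i(8)→b(1) fit y≡15x+11 (mod 26); the inverse of 15 mod 26 is 7. Treating letters as 0–25, the rule is x ↦ 15x + 11 (mod 26).
Applying it to respect: r(17)→15·17+11≡6=g; e(4)→15·4+11≡19=t; s(18)→15·18+11≡21=v; p(15)→15·15+11≡2=c; e(4)→15·4+11≡19=t; c(2)→15·2+11≡15=p; t(19)→15·19+11≡10=k (all mod 26).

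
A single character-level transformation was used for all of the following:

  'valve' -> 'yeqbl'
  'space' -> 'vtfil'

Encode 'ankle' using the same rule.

drprl

In valve: v→y is +3, a→e is +4, l→q is +5, v→b is +6 — the shift increases by 1 each position. The shift increases by 1 at each position, starting from +3: 3, 4, 5, ….
For ankle: a+3=d, n+4=r, k+5=p, l+6=r, e+7=l.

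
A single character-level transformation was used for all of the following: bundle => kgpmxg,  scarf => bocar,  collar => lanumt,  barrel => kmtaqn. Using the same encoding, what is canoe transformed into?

lmpxq

Shifts by position in bundle: pos 0: b→k (+9), pos 1: u→g (+12), pos 2: n→p (+2), pos 3: d→m (+9), pos 4: l→x (+12), pos 5: e→g (+2) — repeating every 3. It's a Vigenère-style cipher with numeric key [9,12,2]: position i shifts by key[i mod 3].
For canoe: c+9=l, a+12=m, n+2=p, o+9=x, e+12=q.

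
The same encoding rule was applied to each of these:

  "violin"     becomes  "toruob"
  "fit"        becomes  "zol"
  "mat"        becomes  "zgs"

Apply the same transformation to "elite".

Two steps: reverse the string, then apply a Caesar shift of +6.
On elite: reverse → etile; then shift: e+6=k, t+6=z, i+6=o, l+6=r, e+6=k.

kzork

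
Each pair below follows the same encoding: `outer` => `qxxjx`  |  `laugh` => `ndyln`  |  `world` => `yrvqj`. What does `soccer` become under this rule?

urghky

In outer: o→q is +2, u→x is +3, t→x is +4, e→j is +5 — the shift increases by 1 each position. Each letter shifts forward by (position + 2), i.e. 2, 3, 4, … — the shift grows by one for each successive letter.
Applying it to soccer: s+2=u, o+3=r, c+4=g, c+5=h, e+6=k, r+7=y.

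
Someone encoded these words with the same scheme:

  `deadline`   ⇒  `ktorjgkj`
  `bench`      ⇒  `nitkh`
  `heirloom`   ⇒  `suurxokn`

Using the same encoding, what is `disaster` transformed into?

xkzygyoj

The output letters match the input read backwards, each shifted +6: deadline reversed is enildaed. The word is reversed, then every letter is shifted forward by 6.
Applying it to disaster: reverse → retsasid; then shift: r+6=x, e+6=k, t+6=z, s+6=y, a+6=g, s+6=y, i+6=o, d+6=j.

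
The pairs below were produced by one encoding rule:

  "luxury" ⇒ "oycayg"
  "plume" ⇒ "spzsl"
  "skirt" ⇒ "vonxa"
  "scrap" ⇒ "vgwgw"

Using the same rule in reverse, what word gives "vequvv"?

In luxury: l→o is +3, u→y is +4, x→c is +5, u→a is +6 — the shift increases by 1 each position. Letter i (0-indexed) is shifted by i+3, so successive shifts are 3, 4, 5, ….
Decoding vequvv: v−3=s, e−4=a, q−5=l, u−6=o, v−7=o, v−8=n.

saloon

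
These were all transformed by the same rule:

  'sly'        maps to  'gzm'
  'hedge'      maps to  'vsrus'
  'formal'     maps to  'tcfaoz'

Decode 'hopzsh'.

tablet

It's a constant shift of +14 (ROT14).
Undoing it on hopzsh: h−14=t, o−14=a, p−14=b, z−14=l, s−14=e, h−14=t.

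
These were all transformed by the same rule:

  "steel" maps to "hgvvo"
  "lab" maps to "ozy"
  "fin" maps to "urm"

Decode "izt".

Each pair mirrors across the alphabet (s↔h, t↔g, e↔v): positions sum to 25. Each letter is replaced by its mirror in the alphabet: a↔z, b↔y, c↔x, and so on (the Atbash cipher).
Decoding izt: i↔r, z↔a, t↔g.

rag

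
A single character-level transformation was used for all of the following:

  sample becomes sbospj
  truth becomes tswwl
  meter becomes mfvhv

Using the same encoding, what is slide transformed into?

smkgi

In sample: s→s is +0, a→b is +1, m→o is +2, p→s is +3 — the shift increases by 1 each position. Each letter shifts forward by its position index (0, 1, 2, …) — the shift grows by one for each successive letter.
On slide: s+0=s, l+1=m, i+2=k, d+3=g, e+4=i.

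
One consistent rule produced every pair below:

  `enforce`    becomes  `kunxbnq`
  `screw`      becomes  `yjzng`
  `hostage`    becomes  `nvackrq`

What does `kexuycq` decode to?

explore

In enforce: e→k is +6, n→u is +7, f→n is +8, o→x is +9 — the shift increases by 1 each position. Each letter shifts forward by (position + 6), i.e. 6, 7, 8, … — the shift grows by one for each successive letter.
Decoding kexuycq: k−6=e, e−7=x, x−8=p, u−9=l, y−10=o, c−11=r, q−12=e.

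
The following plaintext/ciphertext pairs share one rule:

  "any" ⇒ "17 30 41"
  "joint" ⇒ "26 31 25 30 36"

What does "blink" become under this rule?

18 28 25 30 27

a is letter #1 and maps to 17: an offset of 16. Each letter is replaced by its alphabet position (a=1..z=26) + 16.
Applying it to blink: b=2→18, l=12→28, i=9→25, n=14→30, k=11→27.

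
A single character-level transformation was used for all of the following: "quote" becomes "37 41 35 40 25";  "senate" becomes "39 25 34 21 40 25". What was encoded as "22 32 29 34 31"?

blink

q is letter #17 and maps to 37: an offset of 20. Each letter is replaced by its alphabet position (a=1..z=26) + 20.
Reversing it on 22 32 29 34 31: 22→(22−20)÷1=2=b, 32→(32−20)÷1=12=l, 29→(29−20)÷1=9=i, 34→(34−20)÷1=14=n, 31→(31−20)÷1=11=k.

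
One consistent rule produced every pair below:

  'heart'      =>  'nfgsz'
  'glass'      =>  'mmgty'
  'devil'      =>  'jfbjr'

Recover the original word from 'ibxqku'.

carpet

The shifts repeat in a cycle of length 2: positions 0,1,… shift by +6, +1, then the pattern repeats.
Reversing it on ibxqku: i−6=c, b−1=a, x−6=r, q−1=p, k−6=e, u−1=t.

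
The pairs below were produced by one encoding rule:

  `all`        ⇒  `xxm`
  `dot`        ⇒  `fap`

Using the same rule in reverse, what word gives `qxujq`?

Read the word backwards and shift each letter +12.
Reversing it on qxujq: shift back: q−12=e, x−12=l, u−12=i, j−12=x, q−12=e → elixe; then reverse → exile.

exile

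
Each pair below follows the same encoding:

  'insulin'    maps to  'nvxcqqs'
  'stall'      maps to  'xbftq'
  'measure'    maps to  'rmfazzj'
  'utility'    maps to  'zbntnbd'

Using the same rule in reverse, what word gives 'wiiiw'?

radar

The shifts repeat in a cycle of length 2: positions 0,1,… shift by +5, +8, then the pattern repeats.
Undoing it on wiiiw: w−5=r, i−8=a, i−5=d, i−8=a, w−5=r.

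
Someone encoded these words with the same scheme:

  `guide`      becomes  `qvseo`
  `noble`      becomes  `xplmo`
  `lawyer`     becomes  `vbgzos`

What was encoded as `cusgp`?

It's a Vigenère-style cipher with numeric key [10,1]: position i shifts by key[i mod 2].
Decoding cusgp: c−10=s, u−1=t, s−10=i, g−1=f, p−10=f.

stiff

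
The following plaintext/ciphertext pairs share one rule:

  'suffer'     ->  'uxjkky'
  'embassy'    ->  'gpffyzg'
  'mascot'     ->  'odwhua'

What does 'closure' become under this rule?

In suffer: s→u is +2, u→x is +3, f→j is +4, f→k is +5 — the shift increases by 1 each position. The shift increases by 1 at each position, starting from +2: 2, 3, 4, ….
On closure: c+2=e, l+3=o, o+4=s, s+5=x, u+6=a, r+7=y, e+8=m.

eosxaym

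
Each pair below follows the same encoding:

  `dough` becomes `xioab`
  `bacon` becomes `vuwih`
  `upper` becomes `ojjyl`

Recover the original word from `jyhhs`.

Every letter moves 20 places later in the alphabet, wrapping around z→a.
Decoding jyhhs: j−20=p, y−20=e, h−20=n, h−20=n, s−20=y.

penny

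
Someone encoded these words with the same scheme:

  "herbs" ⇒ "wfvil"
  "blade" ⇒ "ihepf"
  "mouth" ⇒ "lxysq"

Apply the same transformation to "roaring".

krmvesv

The output letters match the input read backwards, each shifted +4: herbs reversed is sbreh. Two steps: reverse the string, then apply a Caesar shift of +4.
On roaring: reverse → gniraor; then shift: g+4=k, n+4=r, i+4=m, r+4=v, a+4=e, o+4=s, r+4=v.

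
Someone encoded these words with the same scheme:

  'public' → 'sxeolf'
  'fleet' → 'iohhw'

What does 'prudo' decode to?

Compare letters: p→s is +3, u→x is +3, b→e is +3 — a constant shift. Each letter is shifted forward by 3 in the alphabet (a Caesar shift of +3).
Undoing it on prudo: p−3=m, r−3=o, u−3=r, d−3=a, o−3=l.

moral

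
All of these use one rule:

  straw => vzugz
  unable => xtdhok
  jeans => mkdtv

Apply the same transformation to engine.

A repeating key of period 2 is used — shifts +3, +6 over and over.
For engine: e+3=h, n+6=t, g+3=j, i+6=o, n+3=q, e+6=k.

htjoqk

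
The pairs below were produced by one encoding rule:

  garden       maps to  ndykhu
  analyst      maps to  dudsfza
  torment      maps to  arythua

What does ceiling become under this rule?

jhlslun

The shift depends on letter class: consonant g→n is +7, but vowel a→d is +3. Vowels shift forward by 3 and consonants shift forward by 7.
On ceiling: c(cons)+7=j, e(vowel)+3=h, i(vowel)+3=l, l(cons)+7=s, i(vowel)+3=l, n(cons)+7=u, g(cons)+7=n.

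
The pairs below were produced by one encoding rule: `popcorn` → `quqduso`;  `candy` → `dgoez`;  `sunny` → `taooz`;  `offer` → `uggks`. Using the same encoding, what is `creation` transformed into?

The shift depends on letter class: consonant p→q is +1, but vowel o→u is +6. Two shifts are in play — +6 for a/e/i/o/u, +1 for every other letter.
On creation: c(cons)+1=d, r(cons)+1=s, e(vowel)+6=k, a(vowel)+6=g, t(cons)+1=u, i(vowel)+6=o, o(vowel)+6=u, n(cons)+1=o.

dskguouo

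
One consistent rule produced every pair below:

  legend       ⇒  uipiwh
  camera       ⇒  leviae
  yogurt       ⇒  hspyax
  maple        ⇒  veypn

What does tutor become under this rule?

cycsa

Shifts by position in legend: pos 0: l→u (+9), pos 1: e→i (+4), pos 2: g→p (+9), pos 3: e→i (+4) — repeating every 2. It's a Vigenère-style cipher with numeric key [9,4]: position i shifts by key[i mod 2].
Applying it to tutor: t+9=c, u+4=y, t+9=c, o+4=s, r+9=a.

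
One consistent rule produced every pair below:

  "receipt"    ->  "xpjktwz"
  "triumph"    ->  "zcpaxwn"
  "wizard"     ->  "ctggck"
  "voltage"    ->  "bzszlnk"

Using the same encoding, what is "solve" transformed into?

yzsbp

Shifts by position in receipt: pos 0: r→x (+6), pos 1: e→p (+11), pos 2: c→j (+7), pos 3: e→k (+6), pos 4: i→t (+11), pos 5: p→w (+7) — repeating every 3. It's a Vigenère-style cipher with numeric key [6,11,7]: position i shifts by key[i mod 3].
Applying it to solve: s+6=y, o+11=z, l+7=s, v+6=b, e+11=p.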